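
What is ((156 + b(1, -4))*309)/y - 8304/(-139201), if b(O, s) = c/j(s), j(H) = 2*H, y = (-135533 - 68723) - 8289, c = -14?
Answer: -20081377059/118345906180 ≈ -0.16968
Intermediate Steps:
y = -212545 (y = -204256 - 8289 = -212545)
b(O, s) = -7/s (b(O, s) = -14*1/(2*s) = -7/s)
((156 + b(1, -4))*309)/y - 8304/(-139201) = ((156 - 7/(-4))*309)/(-212545) - 8304/(-139201) = ((156 - 7*(-¼))*309)*(-1/212545) - 8304*(-1/139201) = ((156 + 7/4)*309)*(-1/212545) + 8304/139201 = ((631/4)*309)*(-1/212545) + 8304/139201 = (194979/4)*(-1/212545) + 8304/139201 = -194979/850180 + 8304/139201 = -20081377059/118345906180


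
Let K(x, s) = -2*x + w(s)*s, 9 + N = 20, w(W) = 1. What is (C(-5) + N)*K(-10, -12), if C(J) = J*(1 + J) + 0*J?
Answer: 248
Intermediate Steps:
N = 11 (N = -9 + 20 = 11)
C(J) = J*(1 + J) (C(J) = J*(1 + J) + 0 = J*(1 + J))
K(x, s) = s - 2*x (K(x, s) = -2*x + 1*s = -2*x + s = s - 2*x)
(C(-5) + N)*K(-10, -12) = (-5*(1 - 5) + 11)*(-12 - 2*(-10)) = (-5*(-4) + 11)*(-12 + 20) = (20 + 11)*8 = 31*8 = 248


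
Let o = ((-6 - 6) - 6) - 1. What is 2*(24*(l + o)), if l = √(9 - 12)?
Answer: -912 + 48*I*√3 ≈ -912.0 + 83.138*I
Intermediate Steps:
l = I*√3 (l = √(-3) = I*√3 ≈ 1.732*I)
o = -19 (o = (-12 - 6) - 1 = -18 - 1 = -19)
2*(24*(l + o)) = 2*(24*(I*√3 - 19)) = 2*(24*(-19 + I*√3)) = 2*(-456 + 24*I*√3) = -912 + 48*I*√3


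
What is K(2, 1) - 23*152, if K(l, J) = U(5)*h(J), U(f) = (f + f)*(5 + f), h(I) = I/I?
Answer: -3396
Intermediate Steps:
h(I) = 1
U(f) = 2*f*(5 + f) (U(f) = (2*f)*(5 + f) = 2*f*(5 + f))
K(l, J) = 100 (K(l, J) = (2*5*(5 + 5))*1 = (2*5*10)*1 = 100*1 = 100)
K(2, 1) - 23*152 = 100 - 23*152 = 100 - 3496 = -3396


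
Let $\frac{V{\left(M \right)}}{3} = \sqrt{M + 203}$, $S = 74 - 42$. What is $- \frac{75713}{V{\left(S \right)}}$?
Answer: $- \frac{75713 \sqrt{235}}{705} \approx -1646.3$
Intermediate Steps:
$S = 32$
$V{\left(M \right)} = 3 \sqrt{203 + M}$ ($V{\left(M \right)} = 3 \sqrt{M + 203} = 3 \sqrt{203 + M}$)
$- \frac{75713}{V{\left(S \right)}} = - \frac{75713}{3 \sqrt{203 + 32}} = - \frac{75713}{3 \sqrt{235}} = - 75713 \frac{\sqrt{235}}{705} = - \frac{75713 \sqrt{235}}{705}$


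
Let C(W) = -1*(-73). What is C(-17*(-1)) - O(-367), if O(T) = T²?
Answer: -134616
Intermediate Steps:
C(W) = 73
C(-17*(-1)) - O(-367) = 73 - 1*(-367)² = 73 - 1*134689 = 73 - 134689 = -134616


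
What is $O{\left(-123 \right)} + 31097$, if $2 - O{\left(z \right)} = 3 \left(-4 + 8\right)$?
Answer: $31087$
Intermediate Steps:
$O{\left(z \right)} = -10$ ($O{\left(z \right)} = 2 - 3 \left(-4 + 8\right) = 2 - 3 \cdot 4 = 2 - 12 = -10$)
$O{\left(-123 \right)} + 31097 = -10 + 31097 = 31087$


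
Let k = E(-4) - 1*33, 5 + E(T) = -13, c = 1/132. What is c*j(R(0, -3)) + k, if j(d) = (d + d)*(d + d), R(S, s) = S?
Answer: -51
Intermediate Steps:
c = 1/132 ≈ 0.0075758
j(d) = 4*d² (j(d) = (2*d)*(2*d) = 4*d²)
E(T) = -18 (E(T) = -5 - 13 = -18)
k = -51 (k = -18 - 1*33 = -18 - 33 = -51)
c*j(R(0, -3)) + k = (4*0²)/132 - 51 = (4*0)/132 - 51 = (1/132)*0 - 51 = 0 - 51 = -51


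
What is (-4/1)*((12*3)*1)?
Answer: -144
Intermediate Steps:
(-4/1)*((12*3)*1) = (-4*1)*(36*1) = -4*36 = -144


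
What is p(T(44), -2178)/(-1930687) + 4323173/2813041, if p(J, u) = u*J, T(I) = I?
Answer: 783297568633/493736517197 ≈ 1.5865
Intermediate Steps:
p(J, u) = J*u
p(T(44), -2178)/(-1930687) + 4323173/2813041 = (44*(-2178))/(-1930687) + 4323173/2813041 = -95832*(-1/1930687) + 4323173*(1/2813041) = 8712/175517 + 4323173/2813041 = 783297568633/493736517197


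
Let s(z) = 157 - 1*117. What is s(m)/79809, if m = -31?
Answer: 40/79809 ≈ 0.00050120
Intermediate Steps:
s(z) = 40 (s(z) = 157 - 117 = 40)
s(m)/79809 = 40/79809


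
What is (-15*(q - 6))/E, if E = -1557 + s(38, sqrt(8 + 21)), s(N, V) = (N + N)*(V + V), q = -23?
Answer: -677295/1754233 - 66120*sqrt(29)/1754233 ≈ -0.58907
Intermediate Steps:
s(N, V) = 4*N*V (s(N, V) = (2*N)*(2*V) = 4*N*V)
E = -1557 + 152*sqrt(29) (E = -1557 + 4*38*sqrt(8 + 21) = -1557 + 4*38*sqrt(29) = -1557 + 152*sqrt(29) ≈ -738.46)
(-15*(q - 6))/E = (-15*(-23 - 6))/(-1557 + 152*sqrt(29)) = (-15*(-29))/(-1557 + 152*sqrt(29)) = 435/(-1557 + 152*sqrt(29))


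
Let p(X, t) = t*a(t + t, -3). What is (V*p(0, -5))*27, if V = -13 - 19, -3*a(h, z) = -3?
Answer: 4320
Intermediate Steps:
a(h, z) = 1 (a(h, z) = -⅓*(-3) = 1)
p(X, t) = t (p(X, t) = t*1 = t)
V = -32
(V*p(0, -5))*27 = -32*(-5)*27 = 160*27 = 4320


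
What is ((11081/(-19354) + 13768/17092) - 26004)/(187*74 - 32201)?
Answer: 2150502223213/1518613526046 ≈ 1.4161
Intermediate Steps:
((11081/(-19354) + 13768/17092) - 26004)/(187*74 - 32201) = ((11081*(-1/19354) + 13768*(1/17092)) - 26004)/(13838 - 32201) = ((-11081/19354 + 3442/4273) - 26004)/(-18363) = (19267355/82699642 - 26004)*(-1/18363) = -2150502223213/82699642*(-1/18363) = 2150502223213/1518613526046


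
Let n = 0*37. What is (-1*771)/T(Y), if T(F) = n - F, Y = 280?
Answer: 771/280 ≈ 2.7536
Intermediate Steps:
n = 0
T(F) = -F (T(F) = 0 - F = -F)
(-1*771)/T(Y) = (-1*771)/((-1*280)) = -771/(-280) = -771*(-1/280) = 771/280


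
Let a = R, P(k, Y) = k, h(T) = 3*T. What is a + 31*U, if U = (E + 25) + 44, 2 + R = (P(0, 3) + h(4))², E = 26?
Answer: 3087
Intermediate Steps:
R = 142 (R = -2 + (0 + 3*4)² = -2 + (0 + 12)² = -2 + 12² = -2 + 144 = 142)
a = 142
U = 95 (U = (26 + 25) + 44 = 51 + 44 = 95)
a + 31*U = 142 + 31*95 = 142 + 2945 = 3087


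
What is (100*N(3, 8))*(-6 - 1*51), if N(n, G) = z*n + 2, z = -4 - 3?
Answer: 108300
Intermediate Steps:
z = -7
N(n, G) = 2 - 7*n (N(n, G) = -7*n + 2 = 2 - 7*n)
(100*N(3, 8))*(-6 - 1*51) = (100*(2 - 7*3))*(-6 - 1*51) = (100*(2 - 21))*(-6 - 51) = (100*(-19))*(-57) = -1900*(-57) = 108300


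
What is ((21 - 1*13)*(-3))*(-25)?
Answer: 600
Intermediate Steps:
((21 - 1*13)*(-3))*(-25) = ((21 - 13)*(-3))*(-25) = (8*(-3))*(-25) = -24*(-25) = 600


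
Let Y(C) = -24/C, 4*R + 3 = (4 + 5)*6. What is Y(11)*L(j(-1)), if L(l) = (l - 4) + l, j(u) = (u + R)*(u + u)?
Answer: 1224/11 ≈ 111.27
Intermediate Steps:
R = 51/4 (R = -¾ + ((4 + 5)*6)/4 = -¾ + (9*6)/4 = -¾ + (¼)*54 = -¾ + 27/2 = 51/4 ≈ 12.750)
j(u) = 2*u*(51/4 + u) (j(u) = (u + 51/4)*(u + u) = (51/4 + u)*(2*u) = 2*u*(51/4 + u))
L(l) = -4 + 2*l (L(l) = (-4 + l) + l = -4 + 2*l)
Y(11)*L(j(-1)) = (-24/11)*(-4 + 2*((½)*(-1)*(51 + 4*(-1)))) = (-24*1/11)*(-4 + 2*((½)*(-1)*(51 - 4))) = -24*(-4 + 2*((½)*(-1)*47))/11 = -24*(-4 + 2*(-47/2))/11 = -24*(-4 - 47)/11 = -24/11*(-51) = 1224/11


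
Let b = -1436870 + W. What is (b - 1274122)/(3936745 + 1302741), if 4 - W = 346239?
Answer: -3057227/5239486 ≈ -0.58350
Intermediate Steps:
W = -346235 (W = 4 - 1*346239 = 4 - 346239 = -346235)
b = -1783105 (b = -1436870 - 346235 = -1783105)
(b - 1274122)/(3936745 + 1302741) = (-1783105 - 1274122)/(3936745 + 1302741) = -3057227/5239486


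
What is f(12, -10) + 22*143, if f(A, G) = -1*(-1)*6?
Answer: 3152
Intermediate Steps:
f(A, G) = 6 (f(A, G) = 1*6 = 6)
f(12, -10) + 22*143 = 6 + 22*143 = 6 + 3146 = 3152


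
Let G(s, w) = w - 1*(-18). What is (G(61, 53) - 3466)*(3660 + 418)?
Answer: -13844810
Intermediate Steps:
G(s, w) = 18 + w (G(s, w) = w + 18 = 18 + w)
(G(61, 53) - 3466)*(3660 + 418) = ((18 + 53) - 3466)*(3660 + 418) = (71 - 3466)*4078 = -3395*4078 = -13844810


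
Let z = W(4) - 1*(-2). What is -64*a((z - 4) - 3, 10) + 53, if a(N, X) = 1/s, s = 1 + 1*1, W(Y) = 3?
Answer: 21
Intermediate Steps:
s = 2 (s = 1 + 1 = 2)
z = 5 (z = 3 - 1*(-2) = 3 + 2 = 5)
a(N, X) = ½ (a(N, X) = 1/2 = ½)
-64*a((z - 4) - 3, 10) + 53 = -64*½ + 53 = -32 + 53 = 21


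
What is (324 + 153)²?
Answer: 227529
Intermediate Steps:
(324 + 153)² = 477² = 227529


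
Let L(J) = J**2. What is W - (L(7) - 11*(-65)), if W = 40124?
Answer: 39360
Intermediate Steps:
W - (L(7) - 11*(-65)) = 40124 - (7**2 - 11*(-65)) = 40124 - (49 + 715) = 40124 - 1*764 = 40124 - 764 = 39360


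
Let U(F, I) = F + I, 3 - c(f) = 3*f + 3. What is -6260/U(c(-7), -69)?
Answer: 1565/12 ≈ 130.42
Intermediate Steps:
c(f) = -3*f (c(f) = 3 - (3*f + 3) = 3 - (3 + 3*f) = 3 + (-3 - 3*f) = -3*f)
-6260/U(c(-7), -69) = -6260/(-3*(-7) - 69) = -6260/(21 - 69) = -6260/(-48) = -6260*(-1/48) = 1565/12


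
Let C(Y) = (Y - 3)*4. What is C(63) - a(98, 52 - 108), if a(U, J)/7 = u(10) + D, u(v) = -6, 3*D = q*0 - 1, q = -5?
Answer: 853/3 ≈ 284.33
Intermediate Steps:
D = -⅓ (D = (-5*0 - 1)/3 = (0 - 1)/3 = (⅓)*(-1) = -⅓ ≈ -0.33333)
a(U, J) = -133/3 (a(U, J) = 7*(-6 - ⅓) = 7*(-19/3) = -133/3)
C(Y) = -12 + 4*Y (C(Y) = (-3 + Y)*4 = -12 + 4*Y)
C(63) - a(98, 52 - 108) = (-12 + 4*63) - 1*(-133/3) = (-12 + 252) + 133/3 = 240 + 133/3 = 853/3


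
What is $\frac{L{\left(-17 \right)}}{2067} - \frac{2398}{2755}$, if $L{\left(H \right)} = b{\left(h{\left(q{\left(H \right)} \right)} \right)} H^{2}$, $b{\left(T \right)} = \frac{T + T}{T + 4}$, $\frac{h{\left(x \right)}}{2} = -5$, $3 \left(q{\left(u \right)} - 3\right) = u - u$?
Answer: $- \frac{6908048}{17083755} \approx -0.40436$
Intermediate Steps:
$q{\left(u \right)} = 3$ ($q{\left(u \right)} = 3 + \frac{u - u}{3} = 3 + \frac{1}{3} \cdot 0 = 3 + 0 = 3$)
$h{\left(x \right)} = -10$ ($h{\left(x \right)} = 2 \left(-5\right) = -10$)
$b{\left(T \right)} = \frac{2 T}{4 + T}$
$L{\left(H \right)} = \frac{10 H^{2}}{3}$ ($L{\left(H \right)} = 2 \left(-10\right) \frac{1}{4 - 10} H^{2} = 2 \left(-10\right) \frac{1}{-6} H^{2} = 2 \left(-10\right) \left(- \frac{1}{6}\right) H^{2} = \frac{10 H^{2}}{3}$)
$\frac{L{\left(-17 \right)}}{2067} - \frac{2398}{2755} = \frac{\frac{10}{3} \left(-17\right)^{2}}{2067} - \frac{2398}{2755} = \frac{10}{3} \cdot 289 \cdot \frac{1}{2067} - \frac{2398}{2755} = \frac{2890}{3} \cdot \frac{1}{2067} - \frac{2398}{2755} = \frac{2890}{6201} - \frac{2398}{2755} = - \frac{6908048}{17083755}$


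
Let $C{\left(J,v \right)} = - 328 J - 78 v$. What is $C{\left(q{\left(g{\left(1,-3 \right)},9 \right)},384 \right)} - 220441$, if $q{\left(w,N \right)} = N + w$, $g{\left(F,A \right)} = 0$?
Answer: $-253345$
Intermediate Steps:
$C{\left(q{\left(g{\left(1,-3 \right)},9 \right)},384 \right)} - 220441 = \left(- 328 \left(9 + 0\right) - 29952\right) - 220441 = \left(\left(-328\right) 9 - 29952\right) - 220441 = \left(-2952 - 29952\right) - 220441 = -32904 - 220441 = -253345$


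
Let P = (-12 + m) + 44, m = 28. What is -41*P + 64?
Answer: -2396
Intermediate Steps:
P = 60 (P = (-12 + 28) + 44 = 16 + 44 = 60)
-41*P + 64 = -41*60 + 64 = -2460 + 64 = -2396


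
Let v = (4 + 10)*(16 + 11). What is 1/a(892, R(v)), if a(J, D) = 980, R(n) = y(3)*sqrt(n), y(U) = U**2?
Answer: 1/980 ≈ 0.0010204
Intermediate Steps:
v = 378 (v = 14*27 = 378)
R(n) = 9*sqrt(n) (R(n) = 3**2*sqrt(n) = 9*sqrt(n))
1/a(892, R(v)) = 1/980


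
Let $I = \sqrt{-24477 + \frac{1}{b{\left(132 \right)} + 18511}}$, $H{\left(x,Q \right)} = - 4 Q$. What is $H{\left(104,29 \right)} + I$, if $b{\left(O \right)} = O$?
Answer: $-116 + \frac{i \sqrt{8507261568530}}{18643} \approx -116.0 + 156.45 i$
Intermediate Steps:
$I = \frac{i \sqrt{8507261568530}}{18643}$ ($I = \sqrt{-24477 + \frac{1}{132 + 18511}} = \sqrt{-24477 + \frac{1}{18643}} = \sqrt{- \frac{456324710}{18643}} = \frac{i \sqrt{8507261568530}}{18643} \approx 156.45 i$)
$H{\left(104,29 \right)} + I = \left(-4\right) 29 + \frac{i \sqrt{8507261568530}}{18643} = -116 + \frac{i \sqrt{8507261568530}}{18643}$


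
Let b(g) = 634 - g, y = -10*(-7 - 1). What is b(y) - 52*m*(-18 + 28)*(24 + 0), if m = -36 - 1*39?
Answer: 936554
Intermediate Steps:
m = -75 (m = -36 - 39 = -75)
y = 80 (y = -10*(-8) = 80)
b(y) - 52*m*(-18 + 28)*(24 + 0) = (634 - 1*80) - 52*(-75)*(-18 + 28)*(24 + 0) = (634 - 80) - (-3900)*10*24 = 554 - (-3900)*240 = 554 - 1*(-936000) = 554 + 936000 = 936554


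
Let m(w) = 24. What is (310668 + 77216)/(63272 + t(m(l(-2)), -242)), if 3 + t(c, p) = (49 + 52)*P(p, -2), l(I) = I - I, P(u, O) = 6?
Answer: 55412/9125 ≈ 6.0725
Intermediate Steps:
l(I) = 0
t(c, p) = 603 (t(c, p) = -3 + (49 + 52)*6 = -3 + 101*6 = -3 + 606 = 603)
(310668 + 77216)/(63272 + t(m(l(-2)), -242)) = (310668 + 77216)/(63272 + 603) = 387884/63875 = 387884*(1/63875) = 55412/9125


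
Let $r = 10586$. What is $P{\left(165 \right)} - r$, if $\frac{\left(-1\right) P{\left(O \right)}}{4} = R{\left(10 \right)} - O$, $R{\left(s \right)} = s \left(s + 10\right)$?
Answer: $-10726$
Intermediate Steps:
$R{\left(s \right)} = s \left(10 + s\right)$
$P{\left(O \right)} = -800 + 4 O$ ($P{\left(O \right)} = - 4 \left(10 \left(10 + 10\right) - O\right) = - 4 \left(10 \cdot 20 - O\right) = - 4 \left(200 - O\right) = -800 + 4 O$)
$P{\left(165 \right)} - r = \left(-800 + 4 \cdot 165\right) - 10586 = \left(-800 + 660\right) - 10586 = -140 - 10586 = -10726$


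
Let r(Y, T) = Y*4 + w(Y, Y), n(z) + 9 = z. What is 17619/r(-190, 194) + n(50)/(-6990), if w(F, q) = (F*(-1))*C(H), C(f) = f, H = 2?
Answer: -12317239/265620 ≈ -46.372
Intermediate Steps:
n(z) = -9 + z
w(F, q) = -2*F (w(F, q) = (F*(-1))*2 = -F*2 = -2*F)
r(Y, T) = 2*Y (r(Y, T) = Y*4 - 2*Y = 4*Y - 2*Y = 2*Y)
17619/r(-190, 194) + n(50)/(-6990) = 17619/((2*(-190))) + (-9 + 50)/(-6990) = 17619/(-380) + 41*(-1/6990) = 17619*(-1/380) - 41/6990 = -17619/380 - 41/6990 = -12317239/265620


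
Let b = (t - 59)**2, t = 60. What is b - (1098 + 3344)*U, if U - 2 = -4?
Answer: 8885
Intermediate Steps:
U = -2 (U = 2 - 4 = -2)
b = 1 (b = (60 - 59)**2 = 1**2 = 1)
b - (1098 + 3344)*U = 1 - (1098 + 3344)*(-2) = 1 - 4442*(-2) = 1 - 1*(-8884) = 1 + 8884 = 8885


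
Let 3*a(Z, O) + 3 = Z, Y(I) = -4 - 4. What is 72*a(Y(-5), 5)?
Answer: -264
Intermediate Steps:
Y(I) = -8
a(Z, O) = -1 + Z/3
72*a(Y(-5), 5) = 72*(-1 + (⅓)*(-8)) = 72*(-1 - 8/3) = 72*(-11/3) = -264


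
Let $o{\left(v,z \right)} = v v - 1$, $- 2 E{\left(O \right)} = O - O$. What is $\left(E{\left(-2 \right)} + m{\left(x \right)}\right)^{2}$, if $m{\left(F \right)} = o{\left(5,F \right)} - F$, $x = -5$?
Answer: $841$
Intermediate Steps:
$E{\left(O \right)} = 0$ ($E{\left(O \right)} = - \frac{O - O}{2} = \left(- \frac{1}{2}\right) 0 = 0$)
$o{\left(v,z \right)} = -1 + v^{2}$ ($o{\left(v,z \right)} = v^{2} - 1 = -1 + v^{2}$)
$m{\left(F \right)} = 24 - F$ ($m{\left(F \right)} = \left(-1 + 5^{2}\right) - F = \left(-1 + 25\right) - F = 24 - F$)
$\left(E{\left(-2 \right)} + m{\left(x \right)}\right)^{2} = \left(0 + \left(24 - -5\right)\right)^{2} = \left(0 + \left(24 + 5\right)\right)^{2} = \left(0 + 29\right)^{2} = 29^{2} = 841$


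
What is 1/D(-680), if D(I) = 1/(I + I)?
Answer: -1360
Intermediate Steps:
D(I) = 1/(2*I)
1/D(-680) = 1/((1/2)/(-680)) = 1/((1/2)*(-1/680)) = 1/(-1/1360) = -1360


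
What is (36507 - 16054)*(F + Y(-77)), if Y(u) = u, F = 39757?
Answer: 811575040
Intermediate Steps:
(36507 - 16054)*(F + Y(-77)) = (36507 - 16054)*(39757 - 77) = 20453*39680 = 811575040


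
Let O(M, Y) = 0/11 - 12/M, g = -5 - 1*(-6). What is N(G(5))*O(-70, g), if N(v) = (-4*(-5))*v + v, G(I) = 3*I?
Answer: 54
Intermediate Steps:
g = 1 (g = -5 + 6 = 1)
O(M, Y) = -12/M (O(M, Y) = 0*(1/11) - 12/M = 0 - 12/M = -12/M)
N(v) = 21*v (N(v) = 20*v + v = 21*v)
N(G(5))*O(-70, g) = (21*(3*5))*(-12/(-70)) = (21*15)*(-12*(-1/70)) = 315*(6/35) = 54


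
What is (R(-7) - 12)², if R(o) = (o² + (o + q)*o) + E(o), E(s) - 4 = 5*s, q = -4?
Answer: 6889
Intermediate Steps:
E(s) = 4 + 5*s
R(o) = 4 + o² + 5*o + o*(-4 + o) (R(o) = (o² + (o - 4)*o) + (4 + 5*o) = (o² + (-4 + o)*o) + (4 + 5*o) = (o² + o*(-4 + o)) + (4 + 5*o) = 4 + o² + 5*o + o*(-4 + o))
(R(-7) - 12)² = ((4 - 7 + 2*(-7)²) - 12)² = ((4 - 7 + 2*49) - 12)² = ((4 - 7 + 98) - 12)² = (95 - 12)² = 83² = 6889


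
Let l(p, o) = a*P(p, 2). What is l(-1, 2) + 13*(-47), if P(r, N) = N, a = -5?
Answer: -621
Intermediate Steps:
l(p, o) = -10 (l(p, o) = -5*2 = -10)
l(-1, 2) + 13*(-47) = -10 + 13*(-47) = -10 - 611 = -621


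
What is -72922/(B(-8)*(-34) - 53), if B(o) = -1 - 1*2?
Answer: -72922/49 ≈ -1488.2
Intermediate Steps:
B(o) = -3 (B(o) = -1 - 2 = -3)
-72922/(B(-8)*(-34) - 53) = -72922/(-3*(-34) - 53) = -72922/(102 - 53) = -72922/49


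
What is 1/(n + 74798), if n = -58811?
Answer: 1/15987 ≈ 6.2551e-5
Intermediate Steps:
1/(n + 74798) = 1/(-58811 + 74798) = 1/15987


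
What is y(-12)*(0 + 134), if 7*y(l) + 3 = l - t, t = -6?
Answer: -1206/7 ≈ -172.29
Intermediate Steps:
y(l) = 3/7 + l/7 (y(l) = -3/7 + (l - 1*(-6))/7 = -3/7 + (l + 6)/7 = -3/7 + (6 + l)/7 = -3/7 + (6/7 + l/7) = 3/7 + l/7)
y(-12)*(0 + 134) = (3/7 + (⅐)*(-12))*(0 + 134) = (3/7 - 12/7)*134 = -9/7*134 = -1206/7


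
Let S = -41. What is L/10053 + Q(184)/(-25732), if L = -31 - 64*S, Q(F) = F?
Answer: 16218331/64670949 ≈ 0.25078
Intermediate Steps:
L = 2593 (L = -31 - 64*(-41) = -31 + 2624 = 2593)
L/10053 + Q(184)/(-25732) = 2593/10053 + 184/(-25732) = 2593*(1/10053) + 184*(-1/25732) = 2593/10053 - 46/6433 = 16218331/64670949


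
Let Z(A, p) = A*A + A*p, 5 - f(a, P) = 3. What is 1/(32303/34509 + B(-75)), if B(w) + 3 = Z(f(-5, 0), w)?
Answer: -34509/5109538 ≈ -0.0067538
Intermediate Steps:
f(a, P) = 2 (f(a, P) = 5 - 1*3 = 5 - 3 = 2)
Z(A, p) = A² + A*p
B(w) = 1 + 2*w (B(w) = -3 + 2*(2 + w) = -3 + (4 + 2*w) = 1 + 2*w)
1/(32303/34509 + B(-75)) = 1/(32303/34509 + (1 + 2*(-75))) = 1/(32303*(1/34509) + (1 - 150)) = 1/(32303/34509 - 149) = 1/(-5109538/34509) = -34509/5109538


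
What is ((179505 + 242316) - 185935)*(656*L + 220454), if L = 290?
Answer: 96876964884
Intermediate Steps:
((179505 + 242316) - 185935)*(656*L + 220454) = ((179505 + 242316) - 185935)*(656*290 + 220454) = (421821 - 185935)*(190240 + 220454) = 235886*410694 = 96876964884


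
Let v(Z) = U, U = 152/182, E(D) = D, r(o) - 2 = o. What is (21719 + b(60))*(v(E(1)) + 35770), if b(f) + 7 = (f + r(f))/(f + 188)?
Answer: 4381994538977/5642 ≈ 7.7667e+8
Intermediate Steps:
r(o) = 2 + o
b(f) = -7 + (2 + 2*f)/(188 + f) (b(f) = -7 + (f + (2 + f))/(f + 188) = -7 + (2 + 2*f)/(188 + f))
U = 76/91 (U = 152*(1/182) = 76/91 ≈ 0.83517)
v(Z) = 76/91
(21719 + b(60))*(v(E(1)) + 35770) = (21719 + (-1314 - 5*60)/(188 + 60))*(76/91 + 35770) = (21719 + (-1314 - 300)/248)*(3255146/91) = (21719 + (1/248)*(-1614))*(3255146/91) = (21719 - 807/124)*(3255146/91) = (2692349/124)*(3255146/91) = 4381994538977/5642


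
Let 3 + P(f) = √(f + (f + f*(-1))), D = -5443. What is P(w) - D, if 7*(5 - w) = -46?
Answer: 5440 + 9*√7/7 ≈ 5443.4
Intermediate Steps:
w = 81/7 (w = 5 - ⅐*(-46) = 5 + 46/7 = 81/7 ≈ 11.571)
P(f) = -3 + √f (P(f) = -3 + √(f + (f + f*(-1))) = -3 + √(f + (f - f)) = -3 + √(f + 0) = -3 + √f)
P(w) - D = (-3 + √(81/7)) - 1*(-5443) = (-3 + 9*√7/7) + 5443 = 5440 + 9*√7/7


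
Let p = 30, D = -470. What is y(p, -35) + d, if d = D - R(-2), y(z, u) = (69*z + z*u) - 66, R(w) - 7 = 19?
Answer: 458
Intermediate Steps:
R(w) = 26 (R(w) = 7 + 19 = 26)
y(z, u) = -66 + 69*z + u*z (y(z, u) = (69*z + u*z) - 66 = -66 + 69*z + u*z)
d = -496 (d = -470 - 1*26 = -470 - 26 = -496)
y(p, -35) + d = (-66 + 69*30 - 35*30) - 496 = (-66 + 2070 - 1050) - 496 = 954 - 496 = 458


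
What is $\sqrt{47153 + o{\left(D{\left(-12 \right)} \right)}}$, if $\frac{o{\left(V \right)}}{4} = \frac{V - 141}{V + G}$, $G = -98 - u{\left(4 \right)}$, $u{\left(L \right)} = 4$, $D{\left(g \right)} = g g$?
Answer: $\frac{\sqrt{2310511}}{7} \approx 217.15$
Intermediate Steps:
$D{\left(g \right)} = g^{2}$
$G = -102$ ($G = -98 - 4 = -102$)
$o{\left(V \right)} = \frac{4 \left(-141 + V\right)}{-102 + V}$ ($o{\left(V \right)} = 4 \frac{V - 141}{V - 102} = 4 \frac{-141 + V}{-102 + V} = \frac{4 \left(-141 + V\right)}{-102 + V}$)
$\sqrt{47153 + o{\left(D{\left(-12 \right)} \right)}} = \sqrt{47153 + \frac{4 \left(-141 + \left(-12\right)^{2}\right)}{-102 + \left(-12\right)^{2}}} = \sqrt{47153 + \frac{4 \left(-141 + 144\right)}{-102 + 144}} = \sqrt{47153 + 4 \cdot \frac{1}{42} \cdot 3} = \sqrt{47153 + \frac{2}{7}} = \sqrt{\frac{330073}{7}} = \frac{\sqrt{2310511}}{7}$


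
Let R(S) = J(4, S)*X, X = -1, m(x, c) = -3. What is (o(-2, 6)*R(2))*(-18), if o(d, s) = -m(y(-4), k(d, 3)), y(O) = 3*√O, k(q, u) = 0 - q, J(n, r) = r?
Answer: 108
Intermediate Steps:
k(q, u) = -q
o(d, s) = 3 (o(d, s) = -1*(-3) = 3)
R(S) = -S (R(S) = S*(-1) = -S)
(o(-2, 6)*R(2))*(-18) = (3*(-1*2))*(-18) = (3*(-2))*(-18) = -6*(-18) = 108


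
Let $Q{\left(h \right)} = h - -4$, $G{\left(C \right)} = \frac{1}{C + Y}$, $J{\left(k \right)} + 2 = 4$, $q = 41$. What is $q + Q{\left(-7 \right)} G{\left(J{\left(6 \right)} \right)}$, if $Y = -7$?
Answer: $\frac{208}{5} \approx 41.6$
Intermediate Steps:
$J{\left(k \right)} = 2$ ($J{\left(k \right)} = -2 + 4 = 2$)
$G{\left(C \right)} = \frac{1}{-7 + C}$ ($G{\left(C \right)} = \frac{1}{C - 7} = \frac{1}{-7 + C}$)
$Q{\left(h \right)} = 4 + h$ ($Q{\left(h \right)} = h + 4 = 4 + h$)
$q + Q{\left(-7 \right)} G{\left(J{\left(6 \right)} \right)} = 41 + \frac{4 - 7}{-7 + 2} = 41 - \frac{3}{-5} = 41 - - \frac{3}{5} = 41 + \frac{3}{5} = \frac{208}{5}$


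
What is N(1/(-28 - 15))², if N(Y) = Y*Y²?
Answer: 1/6321363049 ≈ 1.5819e-10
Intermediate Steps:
N(Y) = Y³
N(1/(-28 - 15))² = ((1/(-28 - 15))³)² = ((1/(-43))³)² = ((-1/43)³)² = (-1/79507)² = 1/6321363049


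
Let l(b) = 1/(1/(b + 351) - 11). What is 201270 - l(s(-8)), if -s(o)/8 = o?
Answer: 918596695/4564 ≈ 2.0127e+5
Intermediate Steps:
s(o) = -8*o
l(b) = 1/(-11 + 1/(351 + b)) (l(b) = 1/(1/(351 + b) - 11) = 1/(-11 + 1/(351 + b)))
201270 - l(s(-8)) = 201270 - (-351 - (-8)*(-8))/(3860 + 11*(-8*(-8))) = 201270 - (-351 - 1*64)/(3860 + 11*64) = 201270 - (-351 - 64)/(3860 + 704) = 201270 - (-415)/4564 = 201270 - 1*(-415/4564) = 201270 + 415/4564 = 918596695/4564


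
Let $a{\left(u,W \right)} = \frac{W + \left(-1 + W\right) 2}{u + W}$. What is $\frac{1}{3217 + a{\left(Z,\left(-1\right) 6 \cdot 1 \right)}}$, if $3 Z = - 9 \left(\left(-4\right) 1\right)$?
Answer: $\frac{3}{9641} \approx 0.00031117$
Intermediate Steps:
$Z = 12$ ($Z = \frac{\left(-9\right) \left(\left(-4\right) 1\right)}{3} = \frac{\left(-9\right) \left(-4\right)}{3} = \frac{1}{3} \cdot 36 = 12$)
$a{\left(u,W \right)} = \frac{-2 + 3 W}{W + u}$ ($a{\left(u,W \right)} = \frac{W + \left(-2 + 2 W\right)}{W + u} = \frac{-2 + 3 W}{W + u}$)
$\frac{1}{3217 + a{\left(Z,\left(-1\right) 6 \cdot 1 \right)}} = \frac{1}{3217 + \frac{-2 + 3 \left(-1\right) 6 \cdot 1}{\left(-1\right) 6 \cdot 1 + 12}} = \frac{1}{3217 + \frac{-2 + 3 \left(\left(-6\right) 1\right)}{\left(-6\right) 1 + 12}} = \frac{1}{3217 + \frac{-2 + 3 \left(-6\right)}{-6 + 12}} = \frac{1}{3217 + \frac{-2 - 18}{6}} = \frac{1}{3217 + \frac{1}{6} \left(-20\right)} = \frac{1}{3217 - \frac{10}{3}} = \frac{1}{\frac{9641}{3}} = \frac{3}{9641}$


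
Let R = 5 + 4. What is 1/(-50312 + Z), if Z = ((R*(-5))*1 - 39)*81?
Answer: -1/57116 ≈ -1.7508e-5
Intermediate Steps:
R = 9
Z = -6804 (Z = ((9*(-5))*1 - 39)*81 = (-45*1 - 39)*81 = (-45 - 39)*81 = -84*81 = -6804)
1/(-50312 + Z) = 1/(-50312 - 6804) = 1/(-57116) = -1/57116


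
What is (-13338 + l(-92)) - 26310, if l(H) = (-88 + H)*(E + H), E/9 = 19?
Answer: -53868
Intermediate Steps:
E = 171 (E = 9*19 = 171)
l(H) = (-88 + H)*(171 + H)
(-13338 + l(-92)) - 26310 = (-13338 + (-15048 + (-92)² + 83*(-92))) - 26310 = (-13338 + (-15048 + 8464 - 7636)) - 26310 = (-13338 - 14220) - 26310 = -27558 - 26310 = -53868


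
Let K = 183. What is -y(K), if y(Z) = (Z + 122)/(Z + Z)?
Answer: -⅚ ≈ -0.83333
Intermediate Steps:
y(Z) = (122 + Z)/(2*Z) (y(Z) = (122 + Z)/((2*Z)) = (122 + Z)*(1/(2*Z)) = (122 + Z)/(2*Z))
-y(K) = -(122 + 183)/(2*183) = -305/(2*183) = -1*⅚ = -⅚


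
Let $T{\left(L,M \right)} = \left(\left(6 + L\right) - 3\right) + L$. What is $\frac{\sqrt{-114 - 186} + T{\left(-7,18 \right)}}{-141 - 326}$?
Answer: $\frac{11}{467} - \frac{10 i \sqrt{3}}{467} \approx 0.023555 - 0.037089 i$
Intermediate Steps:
$T{\left(L,M \right)} = 3 + 2 L$ ($T{\left(L,M \right)} = \left(\left(6 + L\right) - 3\right) + L = \left(3 + L\right) + L = 3 + 2 L$)
$\frac{\sqrt{-114 - 186} + T{\left(-7,18 \right)}}{-141 - 326} = \frac{\sqrt{-114 - 186} + \left(3 + 2 \left(-7\right)\right)}{-141 - 326} = \frac{\sqrt{-300} + \left(3 - 14\right)}{-467} = \left(10 i \sqrt{3} - 11\right) \left(- \frac{1}{467}\right) = \left(-11 + 10 i \sqrt{3}\right) \left(- \frac{1}{467}\right) = \frac{11}{467} - \frac{10 i \sqrt{3}}{467}$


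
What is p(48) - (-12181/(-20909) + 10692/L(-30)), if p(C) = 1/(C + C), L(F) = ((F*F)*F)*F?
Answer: -734351803/1254540000 ≈ -0.58536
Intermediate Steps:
L(F) = F⁴ (L(F) = (F²*F)*F = F³*F = F⁴)
p(C) = 1/(2*C)
p(48) - (-12181/(-20909) + 10692/L(-30)) = (½)/48 - (-12181/(-20909) + 10692/((-30)⁴)) = (½)*(1/48) - (-12181*(-1/20909) + 10692/810000) = 1/96 - (12181/20909 + 10692*(1/810000)) = 1/96 - (12181/20909 + 33/2500) = 1/96 - 1*31142497/52272500 = 1/96 - 31142497/52272500 = -734351803/1254540000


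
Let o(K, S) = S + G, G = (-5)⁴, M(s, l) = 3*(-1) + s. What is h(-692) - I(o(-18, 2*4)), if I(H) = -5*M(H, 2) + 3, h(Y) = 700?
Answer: 3847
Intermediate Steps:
M(s, l) = -3 + s
G = 625
o(K, S) = 625 + S (o(K, S) = S + 625 = 625 + S)
I(H) = 18 - 5*H (I(H) = -5*(-3 + H) + 3 = (15 - 5*H) + 3 = 18 - 5*H)
h(-692) - I(o(-18, 2*4)) = 700 - (18 - 5*(625 + 2*4)) = 700 - (18 - 5*(625 + 8)) = 700 - (18 - 5*633) = 700 - (18 - 3165) = 700 - 1*(-3147) = 700 + 3147 = 3847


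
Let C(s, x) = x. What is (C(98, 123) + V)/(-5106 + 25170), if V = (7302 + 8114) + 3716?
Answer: 19255/20064 ≈ 0.95968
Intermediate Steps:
V = 19132 (V = 15416 + 3716 = 19132)
(C(98, 123) + V)/(-5106 + 25170) = (123 + 19132)/(-5106 + 25170) = 19255/20064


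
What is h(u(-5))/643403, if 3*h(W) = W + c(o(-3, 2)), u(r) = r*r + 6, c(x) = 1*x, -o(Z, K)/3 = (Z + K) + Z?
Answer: 43/1930209 ≈ 2.2277e-5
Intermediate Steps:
o(Z, K) = -6*Z - 3*K (o(Z, K) = -3*((Z + K) + Z) = -3*((K + Z) + Z) = -3*(K + 2*Z) = -6*Z - 3*K)
c(x) = x
u(r) = 6 + r² (u(r) = r² + 6 = 6 + r²)
h(W) = 4 + W/3 (h(W) = (W + (-6*(-3) - 3*2))/3 = (W + (18 - 6))/3 = (W + 12)/3 = (12 + W)/3 = 4 + W/3)
h(u(-5))/643403 = (4 + (6 + (-5)²)/3)/643403 = (4 + (6 + 25)/3)*(1/643403) = (4 + (⅓)*31)*(1/643403) = (4 + 31/3)*(1/643403) = (43/3)*(1/643403) = 43/1930209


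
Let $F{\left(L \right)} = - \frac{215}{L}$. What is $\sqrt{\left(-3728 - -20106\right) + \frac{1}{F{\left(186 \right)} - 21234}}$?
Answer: $\frac{2 \sqrt{63875993895708571}}{3949739} \approx 127.98$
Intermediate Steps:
$\sqrt{\left(-3728 - -20106\right) + \frac{1}{F{\left(186 \right)} - 21234}} = \sqrt{\left(-3728 - -20106\right) + \frac{1}{- \frac{215}{186} - 21234}} = \sqrt{\left(-3728 + 20106\right) + \frac{1}{\left(-215\right) \frac{1}{186} - 21234}} = \sqrt{16378 + \frac{1}{- \frac{215}{186} - 21234}} = \sqrt{16378 + \frac{1}{- \frac{3949739}{186}}} = \sqrt{16378 - \frac{186}{3949739}} = \sqrt{\frac{64688825156}{3949739}} = \frac{2 \sqrt{63875993895708571}}{3949739}$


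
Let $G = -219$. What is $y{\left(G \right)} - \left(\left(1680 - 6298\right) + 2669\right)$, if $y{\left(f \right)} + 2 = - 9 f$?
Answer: $3918$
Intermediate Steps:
$y{\left(f \right)} = -2 - 9 f$
$y{\left(G \right)} - \left(\left(1680 - 6298\right) + 2669\right) = \left(-2 - -1971\right) - \left(\left(1680 - 6298\right) + 2669\right) = \left(-2 + 1971\right) - \left(-4618 + 2669\right) = 1969 - -1949 = 1969 + 1949 = 3918$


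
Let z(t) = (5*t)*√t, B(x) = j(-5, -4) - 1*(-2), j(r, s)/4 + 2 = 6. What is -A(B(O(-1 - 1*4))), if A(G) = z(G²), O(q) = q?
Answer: -29160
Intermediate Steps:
j(r, s) = 16 (j(r, s) = -8 + 4*6 = -8 + 24 = 16)
B(x) = 18 (B(x) = 16 - 1*(-2) = 16 + 2 = 18)
z(t) = 5*t^(3/2)
A(G) = 5*(G²)^(3/2)
-A(B(O(-1 - 1*4))) = -5*(18²)^(3/2) = -5*324^(3/2) = -5*5832 = -1*29160 = -29160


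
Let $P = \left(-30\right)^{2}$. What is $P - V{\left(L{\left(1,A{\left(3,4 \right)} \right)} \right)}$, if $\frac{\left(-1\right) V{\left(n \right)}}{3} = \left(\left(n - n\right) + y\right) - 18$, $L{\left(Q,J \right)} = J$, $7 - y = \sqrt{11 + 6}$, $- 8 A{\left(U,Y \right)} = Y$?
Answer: $867 - 3 \sqrt{17} \approx 854.63$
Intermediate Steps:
$A{\left(U,Y \right)} = - \frac{Y}{8}$
$y = 7 - \sqrt{17}$ ($y = 7 - \sqrt{11 + 6} = 7 - \sqrt{17} \approx 2.8769$)
$P = 900$
$V{\left(n \right)} = 33 + 3 \sqrt{17}$ ($V{\left(n \right)} = - 3 \left(\left(\left(n - n\right) + \left(7 - \sqrt{17}\right)\right) - 18\right) = - 3 \left(\left(0 + \left(7 - \sqrt{17}\right)\right) - 18\right) = - 3 \left(\left(7 - \sqrt{17}\right) - 18\right) = - 3 \left(-11 - \sqrt{17}\right) = 33 + 3 \sqrt{17}$)
$P - V{\left(L{\left(1,A{\left(3,4 \right)} \right)} \right)} = 900 - \left(33 + 3 \sqrt{17}\right) = 867 - 3 \sqrt{17}$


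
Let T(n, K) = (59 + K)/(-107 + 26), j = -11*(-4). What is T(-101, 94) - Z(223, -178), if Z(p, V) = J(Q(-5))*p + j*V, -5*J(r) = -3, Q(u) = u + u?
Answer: 346334/45 ≈ 7696.3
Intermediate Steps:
Q(u) = 2*u
J(r) = 3/5 (J(r) = -1/5*(-3) = 3/5)
j = 44
Z(p, V) = 44*V + 3*p/5 (Z(p, V) = 3*p/5 + 44*V = 44*V + 3*p/5)
T(n, K) = -59/81 - K/81 (T(n, K) = (59 + K)/(-81) = (59 + K)*(-1/81) = -59/81 - K/81)
T(-101, 94) - Z(223, -178) = (-59/81 - 1/81*94) - (44*(-178) + (3/5)*223) = (-59/81 - 94/81) - (-7832 + 669/5) = -17/9 - 1*(-38491/5) = -17/9 + 38491/5 = 346334/45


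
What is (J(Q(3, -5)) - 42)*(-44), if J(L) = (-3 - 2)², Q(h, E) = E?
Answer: 748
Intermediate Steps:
J(L) = 25 (J(L) = (-5)² = 25)
(J(Q(3, -5)) - 42)*(-44) = (25 - 42)*(-44) = -17*(-44) = 748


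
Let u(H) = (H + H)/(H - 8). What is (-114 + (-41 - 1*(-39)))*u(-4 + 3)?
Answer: -232/9 ≈ -25.778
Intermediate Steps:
u(H) = 2*H/(-8 + H) (u(H) = (2*H)/(-8 + H) = 2*H/(-8 + H))
(-114 + (-41 - 1*(-39)))*u(-4 + 3) = (-114 + (-41 - 1*(-39)))*(2*(-4 + 3)/(-8 + (-4 + 3))) = (-114 + (-41 + 39))*(2*(-1)/(-8 - 1)) = (-114 - 2)*(2*(-1)/(-9)) = -232*(-1)*(-1)/9 = -116*2/9 = -232/9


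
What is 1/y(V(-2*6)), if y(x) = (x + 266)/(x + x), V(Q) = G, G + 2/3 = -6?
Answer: -20/389 ≈ -0.051414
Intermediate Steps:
G = -20/3 (G = -⅔ - 6 = -20/3 ≈ -6.6667)
V(Q) = -20/3
y(x) = (266 + x)/(2*x) (y(x) = (266 + x)/((2*x)) = (266 + x)*(1/(2*x)) = (266 + x)/(2*x))
1/y(V(-2*6)) = 1/((266 - 20/3)/(2*(-20/3))) = 1/((½)*(-3/20)*(778/3)) = 1/(-389/20) = -20/389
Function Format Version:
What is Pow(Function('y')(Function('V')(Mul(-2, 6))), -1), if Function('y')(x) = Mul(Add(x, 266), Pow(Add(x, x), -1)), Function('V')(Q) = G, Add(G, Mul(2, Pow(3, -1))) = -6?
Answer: Rational(-20, 389) ≈ -0.051414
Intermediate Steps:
G = Rational(-20, 3) (G = Add(Rational(-2, 3), -6) = Rational(-20, 3) ≈ -6.6667)
Function('V')(Q) = Rational(-20, 3)
Function('y')(x) = Mul(Rational(1, 2), Pow(x, -1), Add(266, x)) (Function('y')(x) = Mul(Add(266, x), Pow(Mul(2, x), -1)) = Mul(Add(266, x), Mul(Rational(1, 2), Pow(x, -1))) = Mul(Rational(1, 2), Pow(x, -1), Add(266, x)))
Pow(Function('y')(Function('V')(Mul(-2, 6))), -1) = Pow(Mul(Rational(1, 2), Pow(Rational(-20, 3), -1), Add(266, Rational(-20, 3))), -1) = Pow(Mul(Rational(1, 2), Rational(-3, 20), Rational(778, 3)), -1) = Pow(Rational(-389, 20), -1) = Rational(-20, 389)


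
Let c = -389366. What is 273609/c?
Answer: -273609/389366 ≈ -0.70270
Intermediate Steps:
273609/c = 273609/(-389366) = 273609*(-1/389366) = -273609/389366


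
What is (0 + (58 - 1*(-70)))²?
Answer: 16384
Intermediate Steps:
(0 + (58 - 1*(-70)))² = (0 + (58 + 70))² = (0 + 128)² = 128² = 16384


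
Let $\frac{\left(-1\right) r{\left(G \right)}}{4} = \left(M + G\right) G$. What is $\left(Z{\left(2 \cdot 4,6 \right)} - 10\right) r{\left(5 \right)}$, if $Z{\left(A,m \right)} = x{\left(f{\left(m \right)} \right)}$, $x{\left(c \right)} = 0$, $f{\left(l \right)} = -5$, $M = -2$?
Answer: $600$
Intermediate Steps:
$Z{\left(A,m \right)} = 0$
$r{\left(G \right)} = - 4 G \left(-2 + G\right)$ ($r{\left(G \right)} = - 4 \left(-2 + G\right) G = - 4 G \left(-2 + G\right)$)
$\left(Z{\left(2 \cdot 4,6 \right)} - 10\right) r{\left(5 \right)} = \left(0 - 10\right) 4 \cdot 5 \left(2 - 5\right) = - 10 \cdot 4 \cdot 5 \left(2 - 5\right) = - 10 \cdot 4 \cdot 5 \left(-3\right) = \left(-10\right) \left(-60\right) = 600$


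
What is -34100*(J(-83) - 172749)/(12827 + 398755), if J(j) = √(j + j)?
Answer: 981790150/68597 - 17050*I*√166/205791 ≈ 14312.0 - 1.0675*I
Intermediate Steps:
J(j) = √2*√j (J(j) = √(2*j) = √2*√j)
-34100*(J(-83) - 172749)/(12827 + 398755) = -34100*(√2*√(-83) - 172749)/(12827 + 398755) = -(-981790150/68597 + 17050*I*√166/205791) = -34100*(-57583/137194 + I*√166/411582) = 981790150/68597 - 17050*I*√166/205791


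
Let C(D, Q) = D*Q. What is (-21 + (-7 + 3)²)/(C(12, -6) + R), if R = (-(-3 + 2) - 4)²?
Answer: 5/63 ≈ 0.079365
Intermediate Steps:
R = 9 (R = (-1*(-1) - 4)² = (1 - 4)² = (-3)² = 9)
(-21 + (-7 + 3)²)/(C(12, -6) + R) = (-21 + (-7 + 3)²)/(12*(-6) + 9) = (-21 + (-4)²)/(-72 + 9) = (-21 + 16)/(-63) = -5*(-1/63) = 5/63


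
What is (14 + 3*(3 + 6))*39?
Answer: 1599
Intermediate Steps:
(14 + 3*(3 + 6))*39 = (14 + 3*9)*39 = (14 + 27)*39 = 41*39 = 1599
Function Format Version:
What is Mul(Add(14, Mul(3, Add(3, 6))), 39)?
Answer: 1599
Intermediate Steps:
Mul(Add(14, Mul(3, Add(3, 6))), 39) = Mul(Add(14, Mul(3, 9)), 39) = Mul(Add(14, 27), 39) = Mul(41, 39) = 1599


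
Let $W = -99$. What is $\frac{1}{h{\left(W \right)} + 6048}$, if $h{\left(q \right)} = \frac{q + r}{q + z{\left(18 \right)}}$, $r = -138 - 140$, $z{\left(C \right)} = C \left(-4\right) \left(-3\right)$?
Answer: $\frac{9}{54403} \approx 0.00016543$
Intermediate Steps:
$z{\left(C \right)} = 12 C$ ($z{\left(C \right)} = - 4 C \left(-3\right) = 12 C$)
$r = -278$
$h{\left(q \right)} = \frac{-278 + q}{216 + q}$ ($h{\left(q \right)} = \frac{q - 278}{q + 12 \cdot 18} = \frac{-278 + q}{q + 216} = \frac{-278 + q}{216 + q}$)
$\frac{1}{h{\left(W \right)} + 6048} = \frac{1}{\frac{-278 - 99}{216 - 99} + 6048} = \frac{1}{\frac{1}{117} \left(-377\right) + 6048} = \frac{1}{- \frac{29}{9} + 6048} = \frac{1}{\frac{54403}{9}} = \frac{9}{54403}$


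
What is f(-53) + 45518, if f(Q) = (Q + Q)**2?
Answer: 56754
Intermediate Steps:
f(Q) = 4*Q**2 (f(Q) = (2*Q)**2 = 4*Q**2)
f(-53) + 45518 = 4*(-53)**2 + 45518 = 4*2809 + 45518 = 11236 + 45518 = 56754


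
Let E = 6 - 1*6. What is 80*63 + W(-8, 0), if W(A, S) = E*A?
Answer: 5040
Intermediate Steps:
E = 0 (E = 6 - 6 = 0)
W(A, S) = 0 (W(A, S) = 0*A = 0)
80*63 + W(-8, 0) = 80*63 + 0 = 5040 + 0 = 5040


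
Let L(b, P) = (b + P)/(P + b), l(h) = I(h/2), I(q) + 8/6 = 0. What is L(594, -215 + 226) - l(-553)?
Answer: 7/3 ≈ 2.3333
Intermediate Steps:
I(q) = -4/3 (I(q) = -4/3 + 0 = -4/3)
l(h) = -4/3
L(b, P) = 1 (L(b, P) = (P + b)/(P + b) = 1)
L(594, -215 + 226) - l(-553) = 1 - 1*(-4/3) = 1 + 4/3 = 7/3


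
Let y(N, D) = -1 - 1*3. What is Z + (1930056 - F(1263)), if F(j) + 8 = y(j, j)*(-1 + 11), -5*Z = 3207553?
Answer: 6442967/5 ≈ 1.2886e+6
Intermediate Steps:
Z = -3207553/5 (Z = -1/5*3207553 = -3207553/5 ≈ -6.4151e+5)
y(N, D) = -4 (y(N, D) = -1 - 3 = -4)
F(j) = -48 (F(j) = -8 - 4*(-1 + 11) = -8 - 4*10 = -8 - 40 = -48)
Z + (1930056 - F(1263)) = -3207553/5 + (1930056 - 1*(-48)) = -3207553/5 + (1930056 + 48) = -3207553/5 + 1930104 = 6442967/5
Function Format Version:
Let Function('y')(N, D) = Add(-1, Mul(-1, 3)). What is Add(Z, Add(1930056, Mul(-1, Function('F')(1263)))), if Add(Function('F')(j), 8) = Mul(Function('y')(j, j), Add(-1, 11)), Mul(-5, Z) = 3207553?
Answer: Rational(6442967, 5) ≈ 1.2886e+6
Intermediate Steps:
Z = Rational(-3207553, 5) (Z = Mul(Rational(-1, 5), 3207553) = Rational(-3207553, 5) ≈ -6.4151e+5)
Function('y')(N, D) = -4 (Function('y')(N, D) = Add(-1, -3) = -4)
Function('F')(j) = -48 (Function('F')(j) = Add(-8, Mul(-4, Add(-1, 11))) = Add(-8, Mul(-4, 10)) = Add(-8, -40) = -48)
Add(Z, Add(1930056, Mul(-1, Function('F')(1263)))) = Add(Rational(-3207553, 5), Add(1930056, Mul(-1, -48))) = Add(Rational(-3207553, 5), Add(1930056, 48)) = Add(Rational(-3207553, 5), 1930104) = Rational(6442967, 5)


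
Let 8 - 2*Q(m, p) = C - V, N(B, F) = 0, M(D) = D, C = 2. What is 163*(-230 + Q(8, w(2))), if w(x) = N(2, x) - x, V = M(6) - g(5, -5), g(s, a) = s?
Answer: -73839/2 ≈ -36920.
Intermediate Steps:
V = 1 (V = 6 - 1*5 = 6 - 5 = 1)
w(x) = -x (w(x) = 0 - x = -x)
Q(m, p) = 7/2 (Q(m, p) = 4 - (2 - 1*1)/2 = 4 - (2 - 1)/2 = 4 - ½*1 = 4 - ½ = 7/2)
163*(-230 + Q(8, w(2))) = 163*(-230 + 7/2) = 163*(-453/2) = -73839/2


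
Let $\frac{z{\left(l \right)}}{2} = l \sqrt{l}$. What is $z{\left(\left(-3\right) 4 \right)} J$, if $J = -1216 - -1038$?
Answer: $8544 i \sqrt{3} \approx 14799.0 i$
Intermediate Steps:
$z{\left(l \right)} = 2 l^{\frac{3}{2}}$ ($z{\left(l \right)} = 2 l \sqrt{l} = 2 l^{\frac{3}{2}}$)
$J = -178$ ($J = -1216 + 1038 = -178$)
$z{\left(\left(-3\right) 4 \right)} J = 2 \left(\left(-3\right) 4\right)^{\frac{3}{2}} \left(-178\right) = 2 \left(-12\right)^{\frac{3}{2}} \left(-178\right) = 2 \left(- 24 i \sqrt{3}\right) \left(-178\right) = - 48 i \sqrt{3} \left(-178\right) = 8544 i \sqrt{3}$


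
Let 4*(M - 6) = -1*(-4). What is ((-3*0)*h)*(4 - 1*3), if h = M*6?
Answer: 0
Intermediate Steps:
M = 7 (M = 6 + (-1*(-4))/4 = 6 + (¼)*4 = 6 + 1 = 7)
h = 42 (h = 7*6 = 42)
((-3*0)*h)*(4 - 1*3) = (-3*0*42)*(4 - 1*3) = (0*42)*(4 - 3) = 0*1 = 0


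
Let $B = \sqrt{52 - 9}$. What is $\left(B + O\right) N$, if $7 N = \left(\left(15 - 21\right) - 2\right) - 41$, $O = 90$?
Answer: $-630 - 7 \sqrt{43} \approx -675.9$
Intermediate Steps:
$B = \sqrt{43} \approx 6.5574$
$N = -7$ ($N = \frac{\left(\left(15 - 21\right) - 2\right) - 41}{7} = \frac{\left(-6 - 2\right) - 41}{7} = \frac{-8 - 41}{7} = \frac{1}{7} \left(-49\right) = -7$)
$\left(B + O\right) N = \left(\sqrt{43} + 90\right) \left(-7\right) = \left(90 + \sqrt{43}\right) \left(-7\right) = -630 - 7 \sqrt{43}$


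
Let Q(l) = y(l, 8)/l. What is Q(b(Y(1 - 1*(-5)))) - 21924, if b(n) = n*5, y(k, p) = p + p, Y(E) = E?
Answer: -328852/15 ≈ -21923.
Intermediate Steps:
y(k, p) = 2*p
b(n) = 5*n
Q(l) = 16/l (Q(l) = (2*8)/l = 16/l)
Q(b(Y(1 - 1*(-5)))) - 21924 = 16/((5*(1 - 1*(-5)))) - 21924 = 16/((5*(1 + 5))) - 21924 = 16/((5*6)) - 21924 = 16/30 - 21924 = 16*(1/30) - 21924 = 8/15 - 21924 = -328852/15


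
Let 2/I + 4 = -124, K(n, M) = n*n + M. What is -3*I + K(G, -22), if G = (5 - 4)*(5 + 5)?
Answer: 4995/64 ≈ 78.047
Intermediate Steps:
G = 10 (G = 1*10 = 10)
K(n, M) = M + n**2 (K(n, M) = n**2 + M = M + n**2)
I = -1/64 (I = 2/(-4 - 124) = 2/(-128) = 2*(-1/128) = -1/64 ≈ -0.015625)
-3*I + K(G, -22) = -3*(-1/64) + (-22 + 10**2) = 3/64 + (-22 + 100) = 3/64 + 78 = 4995/64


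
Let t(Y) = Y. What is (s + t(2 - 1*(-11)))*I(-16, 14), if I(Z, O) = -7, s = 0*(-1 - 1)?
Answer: -91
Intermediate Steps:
s = 0 (s = 0*(-2) = 0)
(s + t(2 - 1*(-11)))*I(-16, 14) = (0 + (2 - 1*(-11)))*(-7) = (0 + (2 + 11))*(-7) = (0 + 13)*(-7) = 13*(-7) = -91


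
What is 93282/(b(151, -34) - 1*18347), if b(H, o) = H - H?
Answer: -13326/2621 ≈ -5.0843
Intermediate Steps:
b(H, o) = 0
93282/(b(151, -34) - 1*18347) = 93282/(0 - 1*18347) = 93282/(0 - 18347) = 93282/(-18347) = 93282*(-1/18347) = -13326/2621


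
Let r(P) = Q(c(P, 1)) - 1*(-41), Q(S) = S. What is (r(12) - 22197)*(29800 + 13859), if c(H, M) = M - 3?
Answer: -967396122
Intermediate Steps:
c(H, M) = -3 + M
r(P) = 39 (r(P) = (-3 + 1) - 1*(-41) = -2 + 41 = 39)
(r(12) - 22197)*(29800 + 13859) = (39 - 22197)*(29800 + 13859) = -22158*43659 = -967396122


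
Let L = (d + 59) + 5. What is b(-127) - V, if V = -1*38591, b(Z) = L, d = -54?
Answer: 38601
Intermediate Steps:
L = 10 (L = (-54 + 59) + 5 = 5 + 5 = 10)
b(Z) = 10
V = -38591
b(-127) - V = 10 - 1*(-38591) = 10 + 38591 = 38601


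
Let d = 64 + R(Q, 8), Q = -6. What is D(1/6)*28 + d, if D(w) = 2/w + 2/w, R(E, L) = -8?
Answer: 728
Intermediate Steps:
d = 56 (d = 64 - 8 = 56)
D(w) = 4/w
D(1/6)*28 + d = (4/(1/6))*28 + 56 = (4/(⅙))*28 + 56 = (4*6)*28 + 56 = 24*28 + 56 = 672 + 56 = 728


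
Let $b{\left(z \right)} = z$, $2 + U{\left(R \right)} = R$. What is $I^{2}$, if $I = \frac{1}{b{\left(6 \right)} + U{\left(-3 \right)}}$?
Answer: $1$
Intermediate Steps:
$U{\left(R \right)} = -2 + R$
$I = 1$ ($I = \frac{1}{6 - 5} = 1^{-1} = 1$)
$I^{2} = 1^{2} = 1$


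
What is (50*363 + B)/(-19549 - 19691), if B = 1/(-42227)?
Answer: -766420049/1656987480 ≈ -0.46254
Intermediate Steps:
B = -1/42227 ≈ -2.3682e-5
(50*363 + B)/(-19549 - 19691) = (50*363 - 1/42227)/(-19549 - 19691) = (18150 - 1/42227)/(-39240) = (766420049/42227)*(-1/39240) = -766420049/1656987480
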